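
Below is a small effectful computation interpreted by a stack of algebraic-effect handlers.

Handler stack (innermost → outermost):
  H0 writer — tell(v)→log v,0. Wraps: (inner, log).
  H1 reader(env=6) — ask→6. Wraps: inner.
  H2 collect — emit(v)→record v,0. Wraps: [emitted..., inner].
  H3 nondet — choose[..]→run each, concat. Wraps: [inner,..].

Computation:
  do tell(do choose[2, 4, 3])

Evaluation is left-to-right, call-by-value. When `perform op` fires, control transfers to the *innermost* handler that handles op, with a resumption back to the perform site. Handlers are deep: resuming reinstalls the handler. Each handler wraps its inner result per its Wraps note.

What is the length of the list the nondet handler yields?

Answer: 3

Evaluation trace:
choose[2, 4, 3] @ H3
  branch[0] choose=2:
    tell(2) @ H0 ⇒ log+=2
    H0 returns (0, (2))
    H1 returns (0, (2))
    H2 returns [(0, (2))]
    H3 returns [[(0, (2))]]
  branch[1] choose=4:
    tell(4) @ H0 ⇒ log+=4
    H0 returns (0, (4))
    H1 returns (0, (4))
    H2 returns [(0, (4))]
    H3 returns [[(0, (4))]]
  branch[2] choose=3:
    tell(3) @ H0 ⇒ log+=3
    H0 returns (0, (3))
    H1 returns (0, (3))
    H2 returns [(0, (3))]
    H3 returns [[(0, (3))]]
= [[(0, (2))], [(0, (4))], [(0, (3))]]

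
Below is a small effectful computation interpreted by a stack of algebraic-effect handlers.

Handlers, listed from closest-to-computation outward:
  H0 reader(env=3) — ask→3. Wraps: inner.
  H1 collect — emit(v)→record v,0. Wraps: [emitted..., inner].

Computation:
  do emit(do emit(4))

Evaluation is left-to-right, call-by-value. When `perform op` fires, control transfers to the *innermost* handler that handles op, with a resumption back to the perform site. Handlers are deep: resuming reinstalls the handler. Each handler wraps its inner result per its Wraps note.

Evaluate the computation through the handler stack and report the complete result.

Evaluation trace:
emit(4) @ H1 ⇒ out+=4
emit(0) @ H1 ⇒ out+=0
H0 returns 0
H1 returns [4, 0, 0]
= [4, 0, 0]

Answer: [4, 0, 0]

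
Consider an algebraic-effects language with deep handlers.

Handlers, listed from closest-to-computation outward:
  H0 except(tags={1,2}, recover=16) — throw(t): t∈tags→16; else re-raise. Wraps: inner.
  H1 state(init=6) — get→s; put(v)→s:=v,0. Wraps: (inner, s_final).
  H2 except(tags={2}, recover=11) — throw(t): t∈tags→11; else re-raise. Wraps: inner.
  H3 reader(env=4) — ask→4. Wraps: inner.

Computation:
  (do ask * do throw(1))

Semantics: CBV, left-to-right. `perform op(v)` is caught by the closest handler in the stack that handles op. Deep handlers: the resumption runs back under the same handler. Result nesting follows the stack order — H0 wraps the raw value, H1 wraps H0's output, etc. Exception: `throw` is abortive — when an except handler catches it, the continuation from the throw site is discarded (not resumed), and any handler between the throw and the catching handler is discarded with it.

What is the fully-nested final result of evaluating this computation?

Answer: (16, 6)

Working:
ask @ H3 ⇒ 4
throw(1) @ H0 caught ⇒ 16
H1 returns (16, 6)
H2 returns (16, 6)
H3 returns (16, 6)
= (16, 6)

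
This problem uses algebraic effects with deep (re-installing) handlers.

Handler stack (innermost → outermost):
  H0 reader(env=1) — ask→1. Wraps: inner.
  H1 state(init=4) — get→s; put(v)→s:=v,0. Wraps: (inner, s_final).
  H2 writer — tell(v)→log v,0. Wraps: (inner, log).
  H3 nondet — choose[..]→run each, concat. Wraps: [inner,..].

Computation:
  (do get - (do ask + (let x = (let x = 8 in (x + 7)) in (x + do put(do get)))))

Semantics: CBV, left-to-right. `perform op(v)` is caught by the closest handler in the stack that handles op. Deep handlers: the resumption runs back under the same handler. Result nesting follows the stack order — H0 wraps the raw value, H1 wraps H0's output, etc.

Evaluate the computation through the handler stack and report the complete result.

Answer: [((-12, 4), ())]

Working:
get @ H1 ⇒ 4
ask @ H0 ⇒ 1
get @ H1 ⇒ 4
put(4) @ H1 ⇒ s:=4
H0 returns -12
H1 returns (-12, 4)
H2 returns ((-12, 4), ())
H3 returns [((-12, 4), ())]
= [((-12, 4), ())]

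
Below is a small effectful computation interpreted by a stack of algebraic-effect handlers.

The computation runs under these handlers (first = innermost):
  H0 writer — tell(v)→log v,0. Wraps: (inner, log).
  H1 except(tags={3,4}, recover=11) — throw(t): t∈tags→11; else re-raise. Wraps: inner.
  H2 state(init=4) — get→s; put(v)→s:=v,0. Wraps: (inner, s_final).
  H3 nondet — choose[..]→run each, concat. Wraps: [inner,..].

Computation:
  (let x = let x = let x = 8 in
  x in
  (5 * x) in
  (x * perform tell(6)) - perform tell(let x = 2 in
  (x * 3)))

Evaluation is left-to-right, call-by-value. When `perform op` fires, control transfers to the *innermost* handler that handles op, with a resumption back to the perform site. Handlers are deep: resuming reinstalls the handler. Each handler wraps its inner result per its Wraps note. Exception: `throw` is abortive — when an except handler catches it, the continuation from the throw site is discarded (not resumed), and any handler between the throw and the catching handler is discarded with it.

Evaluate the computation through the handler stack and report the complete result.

Answer: [((0, (6, 6)), 4)]

Working:
tell(6) @ H0 ⇒ log+=6
tell(6) @ H0 ⇒ log+=6
H0 returns (0, (6, 6))
H1 returns (0, (6, 6))
H2 returns ((0, (6, 6)), 4)
H3 returns [((0, (6, 6)), 4)]
= [((0, (6, 6)), 4)]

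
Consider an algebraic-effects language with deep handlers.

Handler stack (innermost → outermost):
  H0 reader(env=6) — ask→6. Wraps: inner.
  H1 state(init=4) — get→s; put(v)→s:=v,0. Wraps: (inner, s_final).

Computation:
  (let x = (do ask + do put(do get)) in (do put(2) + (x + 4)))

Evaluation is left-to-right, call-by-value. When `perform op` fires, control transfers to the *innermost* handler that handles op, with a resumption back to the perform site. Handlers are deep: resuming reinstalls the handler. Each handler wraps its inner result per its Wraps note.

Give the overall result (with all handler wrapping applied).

Step-by-step:
ask @ H0 ⇒ 6
get @ H1 ⇒ 4
put(4) @ H1 ⇒ s:=4
put(2) @ H1 ⇒ s:=2
H0 returns 10
H1 returns (10, 2)
= (10, 2)

Answer: (10, 2)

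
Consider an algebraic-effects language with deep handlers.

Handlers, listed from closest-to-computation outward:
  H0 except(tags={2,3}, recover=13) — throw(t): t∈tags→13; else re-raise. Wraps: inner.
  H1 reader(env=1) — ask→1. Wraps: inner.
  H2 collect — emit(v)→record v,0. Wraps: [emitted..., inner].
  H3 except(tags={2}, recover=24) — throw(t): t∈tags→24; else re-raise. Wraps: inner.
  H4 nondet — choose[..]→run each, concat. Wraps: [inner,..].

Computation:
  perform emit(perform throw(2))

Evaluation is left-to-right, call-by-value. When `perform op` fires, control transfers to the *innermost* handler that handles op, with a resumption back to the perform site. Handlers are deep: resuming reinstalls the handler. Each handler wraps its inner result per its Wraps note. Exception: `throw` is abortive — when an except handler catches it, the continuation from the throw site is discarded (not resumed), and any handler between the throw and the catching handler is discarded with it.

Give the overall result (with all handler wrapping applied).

Answer: [[13]]

Step-by-step:
throw(2) @ H0 caught ⇒ 13
H1 returns 13
H2 returns [13]
H3 returns [13]
H4 returns [[13]]
= [[13]]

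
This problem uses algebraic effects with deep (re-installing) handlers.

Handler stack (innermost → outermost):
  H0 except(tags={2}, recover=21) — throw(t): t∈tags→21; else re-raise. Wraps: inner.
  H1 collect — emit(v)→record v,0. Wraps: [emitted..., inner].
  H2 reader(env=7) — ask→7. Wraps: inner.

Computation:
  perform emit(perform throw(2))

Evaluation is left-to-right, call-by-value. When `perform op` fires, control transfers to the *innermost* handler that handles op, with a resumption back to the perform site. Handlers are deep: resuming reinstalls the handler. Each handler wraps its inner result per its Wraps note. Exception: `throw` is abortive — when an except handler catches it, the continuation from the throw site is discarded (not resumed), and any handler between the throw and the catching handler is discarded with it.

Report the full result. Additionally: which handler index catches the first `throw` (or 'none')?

Answer: [21] ; first throw caught by: H0

Working:
throw(2) @ H0 caught ⇒ 21
H1 returns [21]
H2 returns [21]
= [21]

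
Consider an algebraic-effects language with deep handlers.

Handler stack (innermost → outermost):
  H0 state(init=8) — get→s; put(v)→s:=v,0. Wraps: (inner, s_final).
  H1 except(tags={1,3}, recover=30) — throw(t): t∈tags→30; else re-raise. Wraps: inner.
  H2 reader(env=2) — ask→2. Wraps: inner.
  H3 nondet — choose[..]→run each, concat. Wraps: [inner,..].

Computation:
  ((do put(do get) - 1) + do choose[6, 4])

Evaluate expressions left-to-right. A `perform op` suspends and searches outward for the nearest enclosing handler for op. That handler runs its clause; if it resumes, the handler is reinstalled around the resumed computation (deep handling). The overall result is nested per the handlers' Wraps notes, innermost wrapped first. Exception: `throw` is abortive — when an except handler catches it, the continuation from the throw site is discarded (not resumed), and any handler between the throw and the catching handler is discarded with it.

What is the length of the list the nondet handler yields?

Answer: 2

Evaluation trace:
get @ H0 ⇒ 8
put(8) @ H0 ⇒ s:=8
choose[6, 4] @ H3
  branch[0] choose=6:
    H0 returns (5, 8)
    H1 returns (5, 8)
    H2 returns (5, 8)
    H3 returns [(5, 8)]
  branch[1] choose=4:
    H0 returns (3, 8)
    H1 returns (3, 8)
    H2 returns (3, 8)
    H3 returns [(3, 8)]
= [(5, 8), (3, 8)]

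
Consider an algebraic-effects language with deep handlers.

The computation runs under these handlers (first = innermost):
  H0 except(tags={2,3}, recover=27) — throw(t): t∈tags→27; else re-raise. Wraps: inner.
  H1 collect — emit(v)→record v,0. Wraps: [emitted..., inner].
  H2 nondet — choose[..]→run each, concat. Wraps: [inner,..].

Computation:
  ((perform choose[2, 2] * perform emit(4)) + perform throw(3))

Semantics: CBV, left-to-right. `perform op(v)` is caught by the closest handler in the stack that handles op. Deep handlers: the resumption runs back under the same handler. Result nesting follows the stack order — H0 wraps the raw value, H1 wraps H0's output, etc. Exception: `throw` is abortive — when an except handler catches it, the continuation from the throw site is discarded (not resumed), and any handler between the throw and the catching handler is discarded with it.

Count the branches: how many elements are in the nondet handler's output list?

Working:
choose[2, 2] @ H2
  branch[0] choose=2:
    emit(4) @ H1 ⇒ out+=4
    throw(3) @ H0 caught ⇒ 27
    H1 returns [4, 27]
    H2 returns [[4, 27]]
  branch[1] choose=2:
    emit(4) @ H1 ⇒ out+=4
    throw(3) @ H0 caught ⇒ 27
    H1 returns [4, 27]
    H2 returns [[4, 27]]
= [[4, 27], [4, 27]]

Answer: 2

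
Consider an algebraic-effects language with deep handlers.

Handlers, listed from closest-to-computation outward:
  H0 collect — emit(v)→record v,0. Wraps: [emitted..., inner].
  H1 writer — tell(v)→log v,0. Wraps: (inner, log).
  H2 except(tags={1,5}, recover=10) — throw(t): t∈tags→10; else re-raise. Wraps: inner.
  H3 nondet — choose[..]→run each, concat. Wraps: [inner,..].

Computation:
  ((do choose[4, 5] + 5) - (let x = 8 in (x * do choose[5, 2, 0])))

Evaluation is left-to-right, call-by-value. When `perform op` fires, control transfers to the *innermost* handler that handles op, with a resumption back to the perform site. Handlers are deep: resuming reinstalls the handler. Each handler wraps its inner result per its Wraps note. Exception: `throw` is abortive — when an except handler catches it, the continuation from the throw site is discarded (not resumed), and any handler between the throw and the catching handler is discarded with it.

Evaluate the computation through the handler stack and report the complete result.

Answer: [([-31], ()), ([-7], ()), ([9], ()), ([-30], ()), ([-6], ()), ([10], ())]

Step-by-step:
choose[4, 5] @ H3
  branch[0] choose=4:
    choose[5, 2, 0] @ H3
      branch[0] choose=5:
        H0 returns [-31]
        H1 returns ([-31], ())
        H2 returns ([-31], ())
        H3 returns [([-31], ())]
      branch[1] choose=2:
        H0 returns [-7]
        H1 returns ([-7], ())
        H2 returns ([-7], ())
        H3 returns [([-7], ())]
      branch[2] choose=0:
        H0 returns [9]
        H1 returns ([9], ())
        H2 returns ([9], ())
        H3 returns [([9], ())]
  branch[1] choose=5:
    choose[5, 2, 0] @ H3
      branch[0] choose=5:
        H0 returns [-30]
        H1 returns ([-30], ())
        H2 returns ([-30], ())
        H3 returns [([-30], ())]
      branch[1] choose=2:
        H0 returns [-6]
        H1 returns ([-6], ())
        H2 returns ([-6], ())
        H3 returns [([-6], ())]
      branch[2] choose=0:
        H0 returns [10]
        H1 returns ([10], ())
        H2 returns ([10], ())
        H3 returns [([10], ())]
= [([-31], ()), ([-7], ()), ([9], ()), ([-30], ()), ([-6], ()), ([10], ())]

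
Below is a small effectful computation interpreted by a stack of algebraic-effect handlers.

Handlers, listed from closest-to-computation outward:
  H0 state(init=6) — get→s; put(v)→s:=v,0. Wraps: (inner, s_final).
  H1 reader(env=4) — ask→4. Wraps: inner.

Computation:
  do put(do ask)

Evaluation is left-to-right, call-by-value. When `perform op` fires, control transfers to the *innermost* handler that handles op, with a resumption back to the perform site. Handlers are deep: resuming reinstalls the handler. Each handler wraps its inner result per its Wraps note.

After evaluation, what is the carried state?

Answer: 4

Working:
ask @ H1 ⇒ 4
put(4) @ H0 ⇒ s:=4
H0 returns (0, 4)
H1 returns (0, 4)
= (0, 4)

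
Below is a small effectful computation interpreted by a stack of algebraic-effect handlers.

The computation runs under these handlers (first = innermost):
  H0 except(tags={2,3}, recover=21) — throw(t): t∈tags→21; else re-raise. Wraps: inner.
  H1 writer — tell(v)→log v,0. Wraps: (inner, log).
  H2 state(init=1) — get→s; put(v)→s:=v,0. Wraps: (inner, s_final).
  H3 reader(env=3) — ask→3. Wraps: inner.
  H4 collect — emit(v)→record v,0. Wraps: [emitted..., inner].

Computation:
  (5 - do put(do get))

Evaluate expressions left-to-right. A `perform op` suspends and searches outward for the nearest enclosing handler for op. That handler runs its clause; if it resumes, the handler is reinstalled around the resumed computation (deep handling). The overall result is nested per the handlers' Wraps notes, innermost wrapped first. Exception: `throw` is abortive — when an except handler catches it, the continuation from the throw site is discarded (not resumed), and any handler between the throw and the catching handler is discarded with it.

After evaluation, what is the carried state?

Answer: 1

Evaluation trace:
get @ H2 ⇒ 1
put(1) @ H2 ⇒ s:=1
H0 returns 5
H1 returns (5, ())
H2 returns ((5, ()), 1)
H3 returns ((5, ()), 1)
H4 returns [((5, ()), 1)]
= [((5, ()), 1)]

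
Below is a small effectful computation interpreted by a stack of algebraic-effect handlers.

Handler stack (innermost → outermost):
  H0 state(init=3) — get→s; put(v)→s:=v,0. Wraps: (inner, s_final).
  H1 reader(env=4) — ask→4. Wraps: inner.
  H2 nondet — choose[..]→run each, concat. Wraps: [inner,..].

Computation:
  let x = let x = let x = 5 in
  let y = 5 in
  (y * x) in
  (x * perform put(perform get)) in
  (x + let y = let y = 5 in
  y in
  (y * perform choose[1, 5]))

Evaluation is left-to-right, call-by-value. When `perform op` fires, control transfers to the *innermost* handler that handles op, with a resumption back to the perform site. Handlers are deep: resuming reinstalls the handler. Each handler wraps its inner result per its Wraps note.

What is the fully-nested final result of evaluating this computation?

Evaluation trace:
get @ H0 ⇒ 3
put(3) @ H0 ⇒ s:=3
choose[1, 5] @ H2
  branch[0] choose=1:
    H0 returns (5, 3)
    H1 returns (5, 3)
    H2 returns [(5, 3)]
  branch[1] choose=5:
    H0 returns (25, 3)
    H1 returns (25, 3)
    H2 returns [(25, 3)]
= [(5, 3), (25, 3)]

Answer: [(5, 3), (25, 3)]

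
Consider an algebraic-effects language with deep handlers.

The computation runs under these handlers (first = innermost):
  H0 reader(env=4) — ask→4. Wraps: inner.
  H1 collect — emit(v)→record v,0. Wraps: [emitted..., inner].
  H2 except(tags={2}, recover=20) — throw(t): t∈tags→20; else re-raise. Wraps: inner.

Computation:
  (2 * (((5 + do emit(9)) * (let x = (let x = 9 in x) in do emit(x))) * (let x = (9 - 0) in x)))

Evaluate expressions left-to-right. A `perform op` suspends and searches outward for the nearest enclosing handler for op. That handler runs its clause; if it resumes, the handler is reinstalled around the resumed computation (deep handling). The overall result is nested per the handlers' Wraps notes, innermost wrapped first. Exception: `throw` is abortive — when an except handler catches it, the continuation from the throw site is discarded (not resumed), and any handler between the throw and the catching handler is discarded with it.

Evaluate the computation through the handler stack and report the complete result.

Evaluation trace:
emit(9) @ H1 ⇒ out+=9
emit(9) @ H1 ⇒ out+=9
H0 returns 0
H1 returns [9, 9, 0]
H2 returns [9, 9, 0]
= [9, 9, 0]

Answer: [9, 9, 0]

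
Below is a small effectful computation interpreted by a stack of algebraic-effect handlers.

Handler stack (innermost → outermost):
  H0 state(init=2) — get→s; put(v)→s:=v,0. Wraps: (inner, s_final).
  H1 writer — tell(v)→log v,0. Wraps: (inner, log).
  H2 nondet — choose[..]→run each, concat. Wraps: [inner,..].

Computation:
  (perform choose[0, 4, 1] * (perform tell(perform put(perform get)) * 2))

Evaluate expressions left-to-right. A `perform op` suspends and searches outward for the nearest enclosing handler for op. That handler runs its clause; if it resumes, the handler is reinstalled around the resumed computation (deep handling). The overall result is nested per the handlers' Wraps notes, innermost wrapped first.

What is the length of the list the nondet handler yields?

Answer: 3

Evaluation trace:
choose[0, 4, 1] @ H2
  branch[0] choose=0:
    get @ H0 ⇒ 2
    put(2) @ H0 ⇒ s:=2
    tell(0) @ H1 ⇒ log+=0
    H0 returns (0, 2)
    H1 returns ((0, 2), (0))
    H2 returns [((0, 2), (0))]
  branch[1] choose=4:
    get @ H0 ⇒ 2
    put(2) @ H0 ⇒ s:=2
    tell(0) @ H1 ⇒ log+=0
    H0 returns (0, 2)
    H1 returns ((0, 2), (0))
    H2 returns [((0, 2), (0))]
  branch[2] choose=1:
    get @ H0 ⇒ 2
    put(2) @ H0 ⇒ s:=2
    tell(0) @ H1 ⇒ log+=0
    H0 returns (0, 2)
    H1 returns ((0, 2), (0))
    H2 returns [((0, 2), (0))]
= [((0, 2), (0)), ((0, 2), (0)), ((0, 2), (0))]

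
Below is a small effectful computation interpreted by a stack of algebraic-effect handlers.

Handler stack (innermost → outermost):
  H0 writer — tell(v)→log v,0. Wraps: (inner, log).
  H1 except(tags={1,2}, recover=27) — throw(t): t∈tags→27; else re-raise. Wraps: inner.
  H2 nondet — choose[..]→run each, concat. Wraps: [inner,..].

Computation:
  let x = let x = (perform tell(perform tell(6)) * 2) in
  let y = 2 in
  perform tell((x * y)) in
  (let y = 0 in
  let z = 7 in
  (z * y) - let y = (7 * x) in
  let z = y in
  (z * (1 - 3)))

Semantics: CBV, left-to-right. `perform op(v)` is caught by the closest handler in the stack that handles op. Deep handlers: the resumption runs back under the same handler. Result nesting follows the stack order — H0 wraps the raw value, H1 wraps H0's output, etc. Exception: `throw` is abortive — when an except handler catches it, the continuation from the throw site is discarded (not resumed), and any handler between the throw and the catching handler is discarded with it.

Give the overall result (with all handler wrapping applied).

Answer: [(0, (6, 0, 0))]

Step-by-step:
tell(6) @ H0 ⇒ log+=6
tell(0) @ H0 ⇒ log+=0
tell(0) @ H0 ⇒ log+=0
H0 returns (0, (6, 0, 0))
H1 returns (0, (6, 0, 0))
H2 returns [(0, (6, 0, 0))]
= [(0, (6, 0, 0))]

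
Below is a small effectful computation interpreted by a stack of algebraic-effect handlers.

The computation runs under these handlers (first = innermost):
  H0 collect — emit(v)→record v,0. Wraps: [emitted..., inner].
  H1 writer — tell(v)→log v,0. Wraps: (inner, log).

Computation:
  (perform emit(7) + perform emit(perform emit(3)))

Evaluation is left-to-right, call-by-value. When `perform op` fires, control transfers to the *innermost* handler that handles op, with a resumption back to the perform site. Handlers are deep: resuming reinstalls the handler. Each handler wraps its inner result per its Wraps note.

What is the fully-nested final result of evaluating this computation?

Answer: ([7, 3, 0, 0], ())

Working:
emit(7) @ H0 ⇒ out+=7
emit(3) @ H0 ⇒ out+=3
emit(0) @ H0 ⇒ out+=0
H0 returns [7, 3, 0, 0]
H1 returns ([7, 3, 0, 0], ())
= ([7, 3, 0, 0], ())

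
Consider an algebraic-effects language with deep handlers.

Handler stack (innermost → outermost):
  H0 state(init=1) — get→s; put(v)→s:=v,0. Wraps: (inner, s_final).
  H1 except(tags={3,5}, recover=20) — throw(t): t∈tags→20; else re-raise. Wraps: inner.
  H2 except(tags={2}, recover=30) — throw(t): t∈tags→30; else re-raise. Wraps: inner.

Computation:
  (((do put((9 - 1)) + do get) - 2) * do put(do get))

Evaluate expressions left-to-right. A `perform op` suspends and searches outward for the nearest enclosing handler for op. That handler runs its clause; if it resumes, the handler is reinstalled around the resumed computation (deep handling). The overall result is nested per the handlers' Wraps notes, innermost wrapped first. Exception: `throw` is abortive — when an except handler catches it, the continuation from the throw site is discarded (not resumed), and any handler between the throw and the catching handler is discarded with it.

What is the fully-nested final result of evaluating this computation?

Evaluation trace:
put(8) @ H0 ⇒ s:=8
get @ H0 ⇒ 8
get @ H0 ⇒ 8
put(8) @ H0 ⇒ s:=8
H0 returns (0, 8)
H1 returns (0, 8)
H2 returns (0, 8)
= (0, 8)

Answer: (0, 8)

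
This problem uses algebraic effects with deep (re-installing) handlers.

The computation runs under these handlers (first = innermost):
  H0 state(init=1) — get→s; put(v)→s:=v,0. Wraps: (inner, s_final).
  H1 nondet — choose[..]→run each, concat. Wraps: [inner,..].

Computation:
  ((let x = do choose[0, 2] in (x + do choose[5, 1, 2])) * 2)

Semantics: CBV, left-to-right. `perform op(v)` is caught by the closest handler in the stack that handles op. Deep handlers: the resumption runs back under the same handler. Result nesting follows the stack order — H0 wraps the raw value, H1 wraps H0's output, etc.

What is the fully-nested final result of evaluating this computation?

Step-by-step:
choose[0, 2] @ H1
  branch[0] choose=0:
    choose[5, 1, 2] @ H1
      branch[0] choose=5:
        H0 returns (10, 1)
        H1 returns [(10, 1)]
      branch[1] choose=1:
        H0 returns (2, 1)
        H1 returns [(2, 1)]
      branch[2] choose=2:
        H0 returns (4, 1)
        H1 returns [(4, 1)]
  branch[1] choose=2:
    choose[5, 1, 2] @ H1
      branch[0] choose=5:
        H0 returns (14, 1)
        H1 returns [(14, 1)]
      branch[1] choose=1:
        H0 returns (6, 1)
        H1 returns [(6, 1)]
      branch[2] choose=2:
        H0 returns (8, 1)
        H1 returns [(8, 1)]
= [(10, 1), (2, 1), (4, 1), (14, 1), (6, 1), (8, 1)]

Answer: [(10, 1), (2, 1), (4, 1), (14, 1), (6, 1), (8, 1)]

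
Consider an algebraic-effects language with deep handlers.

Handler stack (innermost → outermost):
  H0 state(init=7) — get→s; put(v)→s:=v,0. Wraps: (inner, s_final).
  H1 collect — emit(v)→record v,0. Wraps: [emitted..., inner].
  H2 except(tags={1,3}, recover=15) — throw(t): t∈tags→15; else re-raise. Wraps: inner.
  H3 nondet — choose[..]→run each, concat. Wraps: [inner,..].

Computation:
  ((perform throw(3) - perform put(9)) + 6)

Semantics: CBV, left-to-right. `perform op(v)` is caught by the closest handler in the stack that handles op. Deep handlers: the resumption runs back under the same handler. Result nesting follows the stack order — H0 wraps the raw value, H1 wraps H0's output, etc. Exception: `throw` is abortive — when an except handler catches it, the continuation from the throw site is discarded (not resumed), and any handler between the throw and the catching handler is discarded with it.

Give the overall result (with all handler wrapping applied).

Working:
throw(3) @ H2 caught ⇒ 15
H3 returns [15]
= [15]

Answer: [15]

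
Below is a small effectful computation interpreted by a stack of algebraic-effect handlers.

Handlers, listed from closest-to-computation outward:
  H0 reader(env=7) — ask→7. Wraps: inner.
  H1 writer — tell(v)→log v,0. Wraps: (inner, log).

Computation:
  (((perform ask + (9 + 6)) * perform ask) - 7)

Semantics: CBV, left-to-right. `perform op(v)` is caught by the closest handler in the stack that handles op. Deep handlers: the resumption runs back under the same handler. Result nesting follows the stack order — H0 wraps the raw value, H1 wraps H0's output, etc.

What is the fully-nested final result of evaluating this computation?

Working:
ask @ H0 ⇒ 7
ask @ H0 ⇒ 7
H0 returns 147
H1 returns (147, ())
= (147, ())

Answer: (147, ())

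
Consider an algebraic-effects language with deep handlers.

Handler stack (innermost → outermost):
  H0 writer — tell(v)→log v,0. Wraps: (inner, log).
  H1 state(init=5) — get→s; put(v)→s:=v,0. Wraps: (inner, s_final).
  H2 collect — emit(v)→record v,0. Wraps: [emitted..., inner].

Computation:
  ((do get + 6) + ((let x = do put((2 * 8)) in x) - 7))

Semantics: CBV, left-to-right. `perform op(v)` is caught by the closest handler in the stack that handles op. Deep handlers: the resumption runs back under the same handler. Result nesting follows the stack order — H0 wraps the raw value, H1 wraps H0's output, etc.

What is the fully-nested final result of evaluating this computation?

Answer: [((4, ()), 16)]

Working:
get @ H1 ⇒ 5
put(16) @ H1 ⇒ s:=16
H0 returns (4, ())
H1 returns ((4, ()), 16)
H2 returns [((4, ()), 16)]
= [((4, ()), 16)]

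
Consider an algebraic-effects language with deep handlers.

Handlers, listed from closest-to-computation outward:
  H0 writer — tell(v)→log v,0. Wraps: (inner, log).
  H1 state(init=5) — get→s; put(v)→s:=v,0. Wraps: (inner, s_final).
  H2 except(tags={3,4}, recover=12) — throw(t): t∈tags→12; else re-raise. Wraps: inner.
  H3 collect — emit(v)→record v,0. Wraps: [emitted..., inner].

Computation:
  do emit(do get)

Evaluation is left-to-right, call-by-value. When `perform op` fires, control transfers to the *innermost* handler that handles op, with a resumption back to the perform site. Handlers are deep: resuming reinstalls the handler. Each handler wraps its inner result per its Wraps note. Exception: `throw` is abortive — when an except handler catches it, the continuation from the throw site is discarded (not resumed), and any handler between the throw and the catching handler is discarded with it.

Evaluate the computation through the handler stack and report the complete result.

Evaluation trace:
get @ H1 ⇒ 5
emit(5) @ H3 ⇒ out+=5
H0 returns (0, ())
H1 returns ((0, ()), 5)
H2 returns ((0, ()), 5)
H3 returns [5, ((0, ()), 5)]
= [5, ((0, ()), 5)]

Answer: [5, ((0, ()), 5)]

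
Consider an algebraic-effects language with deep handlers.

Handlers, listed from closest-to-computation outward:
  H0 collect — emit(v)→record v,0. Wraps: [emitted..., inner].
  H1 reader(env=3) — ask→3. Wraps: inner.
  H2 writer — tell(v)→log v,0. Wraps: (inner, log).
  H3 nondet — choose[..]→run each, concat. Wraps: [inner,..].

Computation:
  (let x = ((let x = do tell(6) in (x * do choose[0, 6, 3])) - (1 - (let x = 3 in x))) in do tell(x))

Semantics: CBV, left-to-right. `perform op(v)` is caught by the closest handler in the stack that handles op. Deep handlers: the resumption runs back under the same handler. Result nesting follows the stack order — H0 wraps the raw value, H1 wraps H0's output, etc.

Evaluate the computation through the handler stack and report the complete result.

Answer: [([0], (6, 2)), ([0], (6, 2)), ([0], (6, 2))]

Evaluation trace:
tell(6) @ H2 ⇒ log+=6
choose[0, 6, 3] @ H3
  branch[0] choose=0:
    tell(2) @ H2 ⇒ log+=2
    H0 returns [0]
    H1 returns [0]
    H2 returns ([0], (6, 2))
    H3 returns [([0], (6, 2))]
  branch[1] choose=6:
    tell(2) @ H2 ⇒ log+=2
    H0 returns [0]
    H1 returns [0]
    H2 returns ([0], (6, 2))
    H3 returns [([0], (6, 2))]
  branch[2] choose=3:
    tell(2) @ H2 ⇒ log+=2
    H0 returns [0]
    H1 returns [0]
    H2 returns ([0], (6, 2))
    H3 returns [([0], (6, 2))]
= [([0], (6, 2)), ([0], (6, 2)), ([0], (6, 2))]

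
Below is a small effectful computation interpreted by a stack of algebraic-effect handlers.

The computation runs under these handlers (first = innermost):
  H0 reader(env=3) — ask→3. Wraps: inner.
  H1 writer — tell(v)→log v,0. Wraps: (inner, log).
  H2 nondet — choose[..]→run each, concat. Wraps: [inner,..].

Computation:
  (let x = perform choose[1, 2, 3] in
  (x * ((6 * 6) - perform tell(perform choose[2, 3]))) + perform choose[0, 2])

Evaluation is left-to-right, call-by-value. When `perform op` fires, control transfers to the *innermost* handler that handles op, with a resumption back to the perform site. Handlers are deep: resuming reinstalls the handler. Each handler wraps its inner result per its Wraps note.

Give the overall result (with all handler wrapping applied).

Step-by-step:
choose[1, 2, 3] @ H2
  branch[0] choose=1:
    choose[2, 3] @ H2
      branch[0] choose=2:
        tell(2) @ H1 ⇒ log+=2
        choose[0, 2] @ H2
          branch[0] choose=0:
            H0 returns 36
            H1 returns (36, (2))
            H2 returns [(36, (2))]
          branch[1] choose=2:
            H0 returns 38
            H1 returns (38, (2))
            H2 returns [(38, (2))]
      branch[1] choose=3:
        tell(3) @ H1 ⇒ log+=3
        choose[0, 2] @ H2
          branch[0] choose=0:
            H0 returns 36
            H1 returns (36, (3))
            H2 returns [(36, (3))]
          branch[1] choose=2:
            H0 returns 38
            H1 returns (38, (3))
            H2 returns [(38, (3))]
  branch[1] choose=2:
    choose[2, 3] @ H2
      branch[0] choose=2:
        tell(2) @ H1 ⇒ log+=2
        choose[0, 2] @ H2
          branch[0] choose=0:
            H0 returns 72
            H1 returns (72, (2))
            H2 returns [(72, (2))]
          branch[1] choose=2:
            H0 returns 74
            H1 returns (74, (2))
            H2 returns [(74, (2))]
      branch[1] choose=3:
        tell(3) @ H1 ⇒ log+=3
        choose[0, 2] @ H2
          branch[0] choose=0:
            H0 returns 72
            H1 returns (72, (3))
            H2 returns [(72, (3))]
          branch[1] choose=2:
            H0 returns 74
            H1 returns (74, (3))
            H2 returns [(74, (3))]
  branch[2] choose=3:
    choose[2, 3] @ H2
      branch[0] choose=2:
        tell(2) @ H1 ⇒ log+=2
        choose[0, 2] @ H2
          branch[0] choose=0:
            H0 returns 108
            H1 returns (108, (2))
            H2 returns [(108, (2))]
          branch[1] choose=2:
            H0 returns 110
            H1 returns (110, (2))
            H2 returns [(110, (2))]
      branch[1] choose=3:
        tell(3) @ H1 ⇒ log+=3
        choose[0, 2] @ H2
          branch[0] choose=0:
            H0 returns 108
            H1 returns (108, (3))
            H2 returns [(108, (3))]
          branch[1] choose=2:
            H0 returns 110
            H1 returns (110, (3))
            H2 returns [(110, (3))]
= [(36, (2)), (38, (2)), (36, (3)), (38, (3)), (72, (2)), (74, (2)), (72, (3)), (74, (3)), (108, (2)), (110, (2)), (108, (3)), (110, (3))]

Answer: [(36, (2)), (38, (2)), (36, (3)), (38, (3)), (72, (2)), (74, (2)), (72, (3)), (74, (3)), (108, (2)), (110, (2)), (108, (3)), (110, (3))]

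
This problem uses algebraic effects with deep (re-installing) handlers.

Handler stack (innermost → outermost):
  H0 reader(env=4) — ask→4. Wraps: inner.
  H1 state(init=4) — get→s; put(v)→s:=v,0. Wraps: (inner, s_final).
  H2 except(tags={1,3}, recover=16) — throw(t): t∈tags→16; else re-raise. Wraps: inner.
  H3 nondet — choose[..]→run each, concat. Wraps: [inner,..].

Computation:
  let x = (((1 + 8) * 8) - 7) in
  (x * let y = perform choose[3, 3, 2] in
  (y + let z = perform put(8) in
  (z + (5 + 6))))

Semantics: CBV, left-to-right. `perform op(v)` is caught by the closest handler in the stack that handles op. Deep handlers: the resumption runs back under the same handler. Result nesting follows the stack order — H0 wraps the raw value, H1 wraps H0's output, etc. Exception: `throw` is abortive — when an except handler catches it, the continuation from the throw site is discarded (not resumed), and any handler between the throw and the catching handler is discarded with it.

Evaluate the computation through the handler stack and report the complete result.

Step-by-step:
choose[3, 3, 2] @ H3
  branch[0] choose=3:
    put(8) @ H1 ⇒ s:=8
    H0 returns 910
    H1 returns (910, 8)
    H2 returns (910, 8)
    H3 returns [(910, 8)]
  branch[1] choose=3:
    put(8) @ H1 ⇒ s:=8
    H0 returns 910
    H1 returns (910, 8)
    H2 returns (910, 8)
    H3 returns [(910, 8)]
  branch[2] choose=2:
    put(8) @ H1 ⇒ s:=8
    H0 returns 845
    H1 returns (845, 8)
    H2 returns (845, 8)
    H3 returns [(845, 8)]
= [(910, 8), (910, 8), (845, 8)]

Answer: [(910, 8), (910, 8), (845, 8)]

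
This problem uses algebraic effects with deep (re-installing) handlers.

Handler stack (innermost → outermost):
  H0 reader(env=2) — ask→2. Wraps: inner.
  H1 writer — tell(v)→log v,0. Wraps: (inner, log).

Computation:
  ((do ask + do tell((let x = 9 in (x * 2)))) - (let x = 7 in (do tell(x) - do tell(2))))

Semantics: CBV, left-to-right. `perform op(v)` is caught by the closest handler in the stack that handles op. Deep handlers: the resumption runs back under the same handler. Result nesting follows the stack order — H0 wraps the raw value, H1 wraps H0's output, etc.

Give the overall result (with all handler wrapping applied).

Answer: (2, (18, 7, 2))

Evaluation trace:
ask @ H0 ⇒ 2
tell(18) @ H1 ⇒ log+=18
tell(7) @ H1 ⇒ log+=7
tell(2) @ H1 ⇒ log+=2
H0 returns 2
H1 returns (2, (18, 7, 2))
= (2, (18, 7, 2))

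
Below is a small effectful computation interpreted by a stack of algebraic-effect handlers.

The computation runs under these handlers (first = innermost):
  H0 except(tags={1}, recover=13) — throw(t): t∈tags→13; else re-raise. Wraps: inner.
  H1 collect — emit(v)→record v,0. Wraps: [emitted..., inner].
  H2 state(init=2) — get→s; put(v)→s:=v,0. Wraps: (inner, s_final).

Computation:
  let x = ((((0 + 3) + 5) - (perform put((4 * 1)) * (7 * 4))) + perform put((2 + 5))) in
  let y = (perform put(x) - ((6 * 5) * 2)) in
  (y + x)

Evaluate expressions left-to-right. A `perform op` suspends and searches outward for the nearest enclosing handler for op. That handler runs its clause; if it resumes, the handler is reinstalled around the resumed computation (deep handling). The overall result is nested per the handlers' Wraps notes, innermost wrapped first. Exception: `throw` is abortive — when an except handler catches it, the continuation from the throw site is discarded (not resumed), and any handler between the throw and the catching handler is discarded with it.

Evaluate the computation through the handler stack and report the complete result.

Working:
put(4) @ H2 ⇒ s:=4
put(7) @ H2 ⇒ s:=7
put(8) @ H2 ⇒ s:=8
H0 returns -52
H1 returns [-52]
H2 returns ([-52], 8)
= ([-52], 8)

Answer: ([-52], 8)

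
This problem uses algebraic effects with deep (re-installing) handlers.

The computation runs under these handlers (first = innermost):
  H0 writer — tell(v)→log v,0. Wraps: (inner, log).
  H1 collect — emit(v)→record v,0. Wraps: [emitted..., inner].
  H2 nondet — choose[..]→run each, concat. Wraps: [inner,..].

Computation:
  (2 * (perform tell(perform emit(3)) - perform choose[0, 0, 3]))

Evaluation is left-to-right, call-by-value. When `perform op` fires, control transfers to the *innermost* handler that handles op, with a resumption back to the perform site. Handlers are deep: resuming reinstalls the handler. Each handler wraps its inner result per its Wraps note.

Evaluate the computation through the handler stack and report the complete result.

Evaluation trace:
emit(3) @ H1 ⇒ out+=3
tell(0) @ H0 ⇒ log+=0
choose[0, 0, 3] @ H2
  branch[0] choose=0:
    H0 returns (0, (0))
    H1 returns [3, (0, (0))]
    H2 returns [[3, (0, (0))]]
  branch[1] choose=0:
    H0 returns (0, (0))
    H1 returns [3, (0, (0))]
    H2 returns [[3, (0, (0))]]
  branch[2] choose=3:
    H0 returns (-6, (0))
    H1 returns [3, (-6, (0))]
    H2 returns [[3, (-6, (0))]]
= [[3, (0, (0))], [3, (0, (0))], [3, (-6, (0))]]

Answer: [[3, (0, (0))], [3, (0, (0))], [3, (-6, (0))]]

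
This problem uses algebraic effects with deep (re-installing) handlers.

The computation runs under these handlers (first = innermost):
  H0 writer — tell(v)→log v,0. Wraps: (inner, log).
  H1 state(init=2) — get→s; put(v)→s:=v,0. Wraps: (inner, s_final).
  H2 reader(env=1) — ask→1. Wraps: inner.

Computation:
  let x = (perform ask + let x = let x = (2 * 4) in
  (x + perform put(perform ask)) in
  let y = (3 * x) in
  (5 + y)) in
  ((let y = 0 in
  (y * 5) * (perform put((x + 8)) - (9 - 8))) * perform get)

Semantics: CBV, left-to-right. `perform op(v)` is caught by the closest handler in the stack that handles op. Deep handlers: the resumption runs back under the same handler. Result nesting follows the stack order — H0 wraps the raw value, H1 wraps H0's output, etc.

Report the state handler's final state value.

Answer: 38

Evaluation trace:
ask @ H2 ⇒ 1
ask @ H2 ⇒ 1
put(1) @ H1 ⇒ s:=1
put(38) @ H1 ⇒ s:=38
get @ H1 ⇒ 38
H0 returns (0, ())
H1 returns ((0, ()), 38)
H2 returns ((0, ()), 38)
= ((0, ()), 38)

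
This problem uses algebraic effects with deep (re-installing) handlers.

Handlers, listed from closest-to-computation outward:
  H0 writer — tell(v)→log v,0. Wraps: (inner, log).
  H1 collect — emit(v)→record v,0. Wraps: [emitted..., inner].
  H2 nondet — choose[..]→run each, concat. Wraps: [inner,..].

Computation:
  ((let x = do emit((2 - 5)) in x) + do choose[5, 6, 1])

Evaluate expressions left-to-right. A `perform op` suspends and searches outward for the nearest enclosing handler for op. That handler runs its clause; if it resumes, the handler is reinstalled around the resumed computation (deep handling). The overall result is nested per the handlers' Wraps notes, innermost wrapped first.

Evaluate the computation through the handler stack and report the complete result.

Answer: [[-3, (5, ())], [-3, (6, ())], [-3, (1, ())]]

Step-by-step:
emit(-3) @ H1 ⇒ out+=-3
choose[5, 6, 1] @ H2
  branch[0] choose=5:
    H0 returns (5, ())
    H1 returns [-3, (5, ())]
    H2 returns [[-3, (5, ())]]
  branch[1] choose=6:
    H0 returns (6, ())
    H1 returns [-3, (6, ())]
    H2 returns [[-3, (6, ())]]
  branch[2] choose=1:
    H0 returns (1, ())
    H1 returns [-3, (1, ())]
    H2 returns [[-3, (1, ())]]
= [[-3, (5, ())], [-3, (6, ())], [-3, (1, ())]]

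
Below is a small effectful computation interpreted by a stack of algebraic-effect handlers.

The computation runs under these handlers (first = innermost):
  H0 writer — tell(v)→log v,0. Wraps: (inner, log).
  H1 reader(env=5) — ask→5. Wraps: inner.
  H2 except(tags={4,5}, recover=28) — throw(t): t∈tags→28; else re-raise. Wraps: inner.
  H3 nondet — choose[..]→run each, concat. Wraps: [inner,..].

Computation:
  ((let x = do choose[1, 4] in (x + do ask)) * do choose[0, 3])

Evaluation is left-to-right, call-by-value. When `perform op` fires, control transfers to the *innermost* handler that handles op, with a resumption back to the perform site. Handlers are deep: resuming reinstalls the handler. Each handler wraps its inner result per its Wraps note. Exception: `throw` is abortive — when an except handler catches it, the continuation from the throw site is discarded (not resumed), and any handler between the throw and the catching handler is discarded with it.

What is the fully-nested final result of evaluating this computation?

Answer: [(0, ()), (18, ()), (0, ()), (27, ())]

Working:
choose[1, 4] @ H3
  branch[0] choose=1:
    ask @ H1 ⇒ 5
    choose[0, 3] @ H3
      branch[0] choose=0:
        H0 returns (0, ())
        H1 returns (0, ())
        H2 returns (0, ())
        H3 returns [(0, ())]
      branch[1] choose=3:
        H0 returns (18, ())
        H1 returns (18, ())
        H2 returns (18, ())
        H3 returns [(18, ())]
  branch[1] choose=4:
    ask @ H1 ⇒ 5
    choose[0, 3] @ H3
      branch[0] choose=0:
        H0 returns (0, ())
        H1 returns (0, ())
        H2 returns (0, ())
        H3 returns [(0, ())]
      branch[1] choose=3:
        H0 returns (27, ())
        H1 returns (27, ())
        H2 returns (27, ())
        H3 returns [(27, ())]
= [(0, ()), (18, ()), (0, ()), (27, ())]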